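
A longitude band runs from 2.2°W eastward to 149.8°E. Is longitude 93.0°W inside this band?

No

Band width going east from -2.2° to +149.8°: ((149.8 − -2.2) mod 360) = 152.0°.
Offset of -93.0° east of the west edge: ((-93.0 − -2.2) mod 360) = 269.2°.
269.2° > 152.0° ⇒ outside.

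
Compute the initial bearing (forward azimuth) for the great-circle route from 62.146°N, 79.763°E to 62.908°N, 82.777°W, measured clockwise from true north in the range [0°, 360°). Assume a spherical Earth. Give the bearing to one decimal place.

Δλ = -82.777 − 79.763 = -162.540°.
θ = atan2( sin Δλ · cos φ₂ , cos φ₁ · sin φ₂ − sin φ₁ · cos φ₂ · cos Δλ )
  = atan2(-0.13664, 0.80006) = -9.692° → normalised to [0°, 360°): 350.308°.

350.3°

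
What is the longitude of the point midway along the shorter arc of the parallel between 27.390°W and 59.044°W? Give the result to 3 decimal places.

Signed shortest Δλ from -27.390° to -59.044° is -31.654°.
Midpoint longitude = -27.390° + (-31.654°)/2 = -27.390° − 15.827° = -43.217°.

43.217°W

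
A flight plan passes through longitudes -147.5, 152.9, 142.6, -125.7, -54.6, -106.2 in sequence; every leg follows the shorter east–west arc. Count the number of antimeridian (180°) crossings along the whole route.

2

Leg 1: -147.5° → +152.9°, shortest Δλ = -59.6° (west) — crosses 180°.
Leg 2: +152.9° → +142.6°, shortest Δλ = -10.3° (west) — does not cross 180°.
Leg 3: +142.6° → -125.7°, shortest Δλ = 91.7° (east) — crosses 180°.
Leg 4: -125.7° → -54.6°, shortest Δλ = 71.1° (east) — does not cross 180°.
Leg 5: -54.6° → -106.2°, shortest Δλ = -51.6° (west) — does not cross 180°.
Total crossings: 2.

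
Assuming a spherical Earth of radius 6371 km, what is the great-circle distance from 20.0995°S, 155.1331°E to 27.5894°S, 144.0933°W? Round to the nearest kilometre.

6178 km

Δλ = -144.0933 − 155.1331 = -299.2264°; wrapped into (−180°, 180°]: 60.7736°.
Δφ = -27.5894 − -20.0995 = -7.4899°.
a = sin²(Δφ/2) + cos φ₁ · cos φ₂ · sin²(Δλ/2) = 0.217229.
c = 2·atan2(√a, √(1−a)) = 0.96971 rad → d = 6371·c ≈ 6178.00 km.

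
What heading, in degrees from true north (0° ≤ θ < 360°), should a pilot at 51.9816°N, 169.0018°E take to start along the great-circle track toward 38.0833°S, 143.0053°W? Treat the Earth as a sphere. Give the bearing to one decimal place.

143.7°

Δλ = -143.0053 − 169.0018 = -312.0071°; wrapped into (−180°, 180°]: 47.9929°.
θ = atan2( sin Δλ · cos φ₂ , cos φ₁ · sin φ₂ − sin φ₁ · cos φ₂ · cos Δλ )
  = atan2(0.58488, -0.79488) = 143.654° → normalised to [0°, 360°): 143.654°.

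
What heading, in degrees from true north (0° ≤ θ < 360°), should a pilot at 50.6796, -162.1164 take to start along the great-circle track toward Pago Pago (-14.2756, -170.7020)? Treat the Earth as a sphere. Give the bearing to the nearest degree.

189°

Δλ = -170.7020 − -162.1164 = -8.5856°.
θ = atan2( sin Δλ · cos φ₂ , cos φ₁ · sin φ₂ − sin φ₁ · cos φ₂ · cos Δλ )
  = atan2(-0.14468, -0.89758) = -170.843° → normalised to [0°, 360°): 189.157°.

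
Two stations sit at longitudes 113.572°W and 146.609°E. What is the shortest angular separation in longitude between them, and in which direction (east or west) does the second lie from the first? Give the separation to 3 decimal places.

99.819° west

Raw difference: 146.609 − -113.572 = 260.181°.
Normalise into (−180°, 180°]: 260.181° − 360° = -99.819°.
Negative ⇒ the second point lies to the west; separation 99.819°.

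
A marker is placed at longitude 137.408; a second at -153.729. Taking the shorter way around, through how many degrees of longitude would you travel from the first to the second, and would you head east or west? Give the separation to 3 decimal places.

Raw difference: -153.729 − 137.408 = -291.137°.
Normalise into (−180°, 180°]: -291.137° + 360° = 68.863°.
Positive ⇒ the second point lies to the east; separation 68.863°.

68.863° east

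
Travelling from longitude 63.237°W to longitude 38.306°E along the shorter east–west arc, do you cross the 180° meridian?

Signed shortest Δλ = ((38.306 − -63.237 + 180) mod 360) − 180 = 101.543°.
Going east by 101.543° from -63.237° reaches +38.306° without touching 180°.

No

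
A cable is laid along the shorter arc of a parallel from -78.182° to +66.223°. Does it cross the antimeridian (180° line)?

Signed shortest Δλ = ((66.223 − -78.182 + 180) mod 360) − 180 = 144.405°.
Going east by 144.405° from -78.182° reaches +66.223° without touching 180°.

No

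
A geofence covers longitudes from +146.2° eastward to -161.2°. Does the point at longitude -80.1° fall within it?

No

Band width going east from +146.2° to -161.2°: ((-161.2 − 146.2) mod 360) = 52.6°.
Offset of -80.1° east of the west edge: ((-80.1 − 146.2) mod 360) = 133.7°.
133.7° > 52.6° ⇒ outside.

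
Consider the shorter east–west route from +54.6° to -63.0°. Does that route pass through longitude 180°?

Signed shortest Δλ = ((-63.0 − 54.6 + 180) mod 360) − 180 = -117.6°.
Going west by 117.6° from +54.6° reaches -63.0° without touching 180°.

No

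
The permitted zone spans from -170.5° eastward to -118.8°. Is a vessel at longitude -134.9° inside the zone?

Yes

Band width going east from -170.5° to -118.8°: ((-118.8 − -170.5) mod 360) = 51.7°.
Offset of -134.9° east of the west edge: ((-134.9 − -170.5) mod 360) = 35.6°.
35.6° ≤ 51.7° ⇒ inside.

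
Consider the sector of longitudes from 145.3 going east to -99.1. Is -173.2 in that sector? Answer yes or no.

Yes

Band width going east from +145.3° to -99.1°: ((-99.1 − 145.3) mod 360) = 115.6°.
Offset of -173.2° east of the west edge: ((-173.2 − 145.3) mod 360) = 41.5°.
41.5° ≤ 115.6° ⇒ inside.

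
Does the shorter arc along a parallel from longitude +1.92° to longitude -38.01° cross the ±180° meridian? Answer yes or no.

No

Signed shortest Δλ = ((-38.01 − 1.92 + 180) mod 360) − 180 = -39.93°.
Going west by 39.93° from +1.92° reaches -38.01° without touching 180°.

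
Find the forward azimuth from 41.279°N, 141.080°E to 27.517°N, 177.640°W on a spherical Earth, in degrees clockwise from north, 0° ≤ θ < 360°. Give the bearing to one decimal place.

Δλ = -177.640 − 141.080 = -318.720°; wrapped into (−180°, 180°]: 41.280°.
θ = atan2( sin Δλ · cos φ₂ , cos φ₁ · sin φ₂ − sin φ₁ · cos φ₂ · cos Δλ )
  = atan2(0.58511, -0.09249) = 98.983° → normalised to [0°, 360°): 98.983°.

99.0°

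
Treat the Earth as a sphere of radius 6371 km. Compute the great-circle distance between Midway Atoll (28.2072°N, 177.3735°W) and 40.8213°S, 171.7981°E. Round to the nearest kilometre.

7756 km

Δλ = 171.7981 − -177.3735 = 349.1716°; wrapped into (−180°, 180°]: -10.8284°.
Δφ = -40.8213 − 28.2072 = -69.0285°.
a = sin²(Δφ/2) + cos φ₁ · cos φ₂ · sin²(Δλ/2) = 0.326985.
c = 2·atan2(√a, √(1−a)) = 1.21746 rad → d = 6371·c ≈ 7756.44 km.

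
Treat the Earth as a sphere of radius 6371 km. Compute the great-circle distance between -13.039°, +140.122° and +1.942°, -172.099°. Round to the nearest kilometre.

Δλ = -172.099 − 140.122 = -312.221°; wrapped into (−180°, 180°]: 47.779°.
Δφ = 1.942 − -13.039 = 14.981°.
a = sin²(Δφ/2) + cos φ₁ · cos φ₂ · sin²(Δλ/2) = 0.176678.
c = 2·atan2(√a, √(1−a)) = 0.86762 rad → d = 6371·c ≈ 5527.60 km.

5528 km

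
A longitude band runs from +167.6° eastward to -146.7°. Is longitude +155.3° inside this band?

Band width going east from +167.6° to -146.7°: ((-146.7 − 167.6) mod 360) = 45.7°.
Offset of +155.3° east of the west edge: ((155.3 − 167.6) mod 360) = 347.7°.
347.7° > 45.7° ⇒ outside.

No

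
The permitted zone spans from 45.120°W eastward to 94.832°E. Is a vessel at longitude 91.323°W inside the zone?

Band width going east from -45.120° to +94.832°: ((94.832 − -45.120) mod 360) = 139.952°.
Offset of -91.323° east of the west edge: ((-91.323 − -45.120) mod 360) = 313.797°.
313.797° > 139.952° ⇒ outside.

No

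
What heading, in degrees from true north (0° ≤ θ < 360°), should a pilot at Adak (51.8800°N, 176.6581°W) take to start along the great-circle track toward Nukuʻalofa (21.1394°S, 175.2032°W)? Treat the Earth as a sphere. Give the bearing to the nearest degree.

179°

Δλ = -175.2032 − -176.6581 = 1.4549°.
θ = atan2( sin Δλ · cos φ₂ , cos φ₁ · sin φ₂ − sin φ₁ · cos φ₂ · cos Δλ )
  = atan2(0.02368, -0.95617) = 178.581° → normalised to [0°, 360°): 178.581°.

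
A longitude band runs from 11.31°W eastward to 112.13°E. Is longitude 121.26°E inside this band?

No

Band width going east from -11.31° to +112.13°: ((112.13 − -11.31) mod 360) = 123.44°.
Offset of +121.26° east of the west edge: ((121.26 − -11.31) mod 360) = 132.57°.
132.57° > 123.44° ⇒ outside.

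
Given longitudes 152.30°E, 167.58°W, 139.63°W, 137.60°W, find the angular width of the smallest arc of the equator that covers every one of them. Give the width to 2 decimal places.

Sort the longitudes: -167.58°, -139.63°, -137.60°, +152.30°.
Eastward gaps between consecutive values (wrapping around): 27.95°, 2.03°, 289.90°, 40.12°.
Largest gap = 289.90° ⇒ minimal covering band is its complement: 360° − 289.90° = 70.10°.
Band runs from +152.30° eastward to -137.60°, crossing the antimeridian.

70.10°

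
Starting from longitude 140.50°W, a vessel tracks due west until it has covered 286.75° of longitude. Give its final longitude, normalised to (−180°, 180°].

67.25°W

Start at -140.50°; shift −286.75° → -427.25°.
-427.25° lies outside (−180°, 180°]; add 360° → -67.25°.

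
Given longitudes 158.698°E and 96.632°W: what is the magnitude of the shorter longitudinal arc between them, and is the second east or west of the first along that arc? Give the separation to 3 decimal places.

104.670° east

Raw difference: -96.632 − 158.698 = -255.33°.
Normalise into (−180°, 180°]: -255.33° + 360° = 104.67°.
Positive ⇒ the second point lies to the east; separation 104.670°.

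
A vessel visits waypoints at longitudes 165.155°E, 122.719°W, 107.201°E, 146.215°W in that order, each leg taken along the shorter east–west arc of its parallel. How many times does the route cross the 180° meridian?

Leg 1: +165.155° → -122.719°, shortest Δλ = 72.126° (east) — crosses 180°.
Leg 2: -122.719° → +107.201°, shortest Δλ = -130.08° (west) — crosses 180°.
Leg 3: +107.201° → -146.215°, shortest Δλ = 106.584° (east) — crosses 180°.
Total crossings: 3.

3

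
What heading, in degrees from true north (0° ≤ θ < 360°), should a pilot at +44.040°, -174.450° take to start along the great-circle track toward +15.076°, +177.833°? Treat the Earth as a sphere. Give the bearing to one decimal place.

Δλ = 177.833 − -174.450 = 352.283°; wrapped into (−180°, 180°]: -7.717°.
θ = atan2( sin Δλ · cos φ₂ , cos φ₁ · sin φ₂ − sin φ₁ · cos φ₂ · cos Δλ )
  = atan2(-0.12966, -0.47818) = -164.829° → normalised to [0°, 360°): 195.171°.

195.2°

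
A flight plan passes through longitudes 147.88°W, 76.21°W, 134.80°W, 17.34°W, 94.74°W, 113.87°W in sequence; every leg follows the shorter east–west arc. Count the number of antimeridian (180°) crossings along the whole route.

Leg 1: -147.88° → -76.21°, shortest Δλ = 71.67° (east) — does not cross 180°.
Leg 2: -76.21° → -134.80°, shortest Δλ = -58.59° (west) — does not cross 180°.
Leg 3: -134.80° → -17.34°, shortest Δλ = 117.46° (east) — does not cross 180°.
Leg 4: -17.34° → -94.74°, shortest Δλ = -77.4° (west) — does not cross 180°.
Leg 5: -94.74° → -113.87°, shortest Δλ = -19.13° (west) — does not cross 180°.
Total crossings: 0.

0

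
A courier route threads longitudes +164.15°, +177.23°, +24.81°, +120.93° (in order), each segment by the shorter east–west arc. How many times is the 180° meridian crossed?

Leg 1: +164.15° → +177.23°, shortest Δλ = 13.08° (east) — does not cross 180°.
Leg 2: +177.23° → +24.81°, shortest Δλ = -152.42° (west) — does not cross 180°.
Leg 3: +24.81° → +120.93°, shortest Δλ = 96.12° (east) — does not cross 180°.
Total crossings: 0.

0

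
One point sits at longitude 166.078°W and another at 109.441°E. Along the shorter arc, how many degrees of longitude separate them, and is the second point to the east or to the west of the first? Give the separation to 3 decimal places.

Raw difference: 109.441 − -166.078 = 275.519°.
Normalise into (−180°, 180°]: 275.519° − 360° = -84.481°.
Negative ⇒ the second point lies to the west; separation 84.481°.

84.481° west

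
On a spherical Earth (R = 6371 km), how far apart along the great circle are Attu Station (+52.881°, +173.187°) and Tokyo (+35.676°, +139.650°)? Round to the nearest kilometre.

3237 km

Δλ = 139.650 − 173.187 = -33.537°.
Δφ = 35.676 − 52.881 = -17.205°.
a = sin²(Δφ/2) + cos φ₁ · cos φ₂ · sin²(Δλ/2) = 0.063177.
c = 2·atan2(√a, √(1−a)) = 0.50815 rad → d = 6371·c ≈ 3237.43 km.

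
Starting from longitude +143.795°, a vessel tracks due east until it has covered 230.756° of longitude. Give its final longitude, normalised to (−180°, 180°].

+14.551°

Start at +143.795°; shift +230.756° → +374.551°.
+374.551° lies outside (−180°, 180°]; subtract 360° → +14.551°.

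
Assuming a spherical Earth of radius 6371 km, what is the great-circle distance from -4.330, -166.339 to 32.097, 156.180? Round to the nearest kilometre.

5664 km

Δλ = 156.180 − -166.339 = 322.519°; wrapped into (−180°, 180°]: -37.481°.
Δφ = 32.097 − -4.330 = 36.427°.
a = sin²(Δφ/2) + cos φ₁ · cos φ₂ · sin²(Δλ/2) = 0.184888.
c = 2·atan2(√a, √(1−a)) = 0.88896 rad → d = 6371·c ≈ 5663.53 km.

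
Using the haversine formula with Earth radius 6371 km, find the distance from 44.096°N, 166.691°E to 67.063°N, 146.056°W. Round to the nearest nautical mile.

Δλ = -146.056 − 166.691 = -312.747°; wrapped into (−180°, 180°]: 47.253°.
Δφ = 67.063 − 44.096 = 22.967°.
a = sin²(Δφ/2) + cos φ₁ · cos φ₂ · sin²(Δλ/2) = 0.084590.
c = 2·atan2(√a, √(1−a)) = 0.59022 rad → d = 6371·c ≈ 3760.27 km ≈ 2030.39 nmi.

2030 nmi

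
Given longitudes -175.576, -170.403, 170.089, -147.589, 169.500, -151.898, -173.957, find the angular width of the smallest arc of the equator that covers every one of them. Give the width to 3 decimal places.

Sort the longitudes: -175.576°, -173.957°, -170.403°, -151.898°, -147.589°, +169.500°, +170.089°.
Eastward gaps between consecutive values (wrapping around): 1.619°, 3.554°, 18.505°, 4.309°, 317.089°, 0.589°, 14.335°.
Largest gap = 317.089° ⇒ minimal covering band is its complement: 360° − 317.089° = 42.911°.
Band runs from +169.500° eastward to -147.589°, crossing the antimeridian.

42.911°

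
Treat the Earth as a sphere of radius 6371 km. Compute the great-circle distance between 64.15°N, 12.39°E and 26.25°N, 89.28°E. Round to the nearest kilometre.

6769 km

Δλ = 89.28 − 12.39 = 76.89°.
Δφ = 26.25 − 64.15 = -37.90°.
a = sin²(Δφ/2) + cos φ₁ · cos φ₂ · sin²(Δλ/2) = 0.256634.
c = 2·atan2(√a, √(1−a)) = 1.06245 rad → d = 6371·c ≈ 6768.88 km.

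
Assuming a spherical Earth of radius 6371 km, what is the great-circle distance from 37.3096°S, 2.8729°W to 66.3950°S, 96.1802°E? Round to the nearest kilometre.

6633 km

Δλ = 96.1802 − -2.8729 = 99.0531°.
Δφ = -66.3950 − -37.3096 = -29.0854°.
a = sin²(Δφ/2) + cos φ₁ · cos φ₂ · sin²(Δλ/2) = 0.247354.
c = 2·atan2(√a, √(1−a)) = 1.04108 rad → d = 6371·c ≈ 6632.70 km.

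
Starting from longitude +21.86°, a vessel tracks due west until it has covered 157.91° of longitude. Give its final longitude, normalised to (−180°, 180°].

-136.05°

Start at +21.86°; shift −157.91° → -136.05°.
-136.05° already lies in (−180°, 180°].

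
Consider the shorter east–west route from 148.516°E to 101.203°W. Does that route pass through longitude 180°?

Yes

Naïve |-101.203 − 148.516| = 249.719° > 180°, so the shorter arc goes the other way round — across 180°.
Signed shortest Δλ = ((-101.203 − 148.516 + 180) mod 360) − 180 = 110.281°.
Going east by 110.281° from +148.516° passes through 180° before reaching -101.203°.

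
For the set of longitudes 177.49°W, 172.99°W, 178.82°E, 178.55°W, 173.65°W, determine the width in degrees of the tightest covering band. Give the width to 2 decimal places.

8.19°

Sort the longitudes: -178.55°, -177.49°, -173.65°, -172.99°, +178.82°.
Eastward gaps between consecutive values (wrapping around): 1.06°, 3.84°, 0.66°, 351.81°, 2.63°.
Largest gap = 351.81° ⇒ minimal covering band is its complement: 360° − 351.81° = 8.19°.
Band runs from +178.82° eastward to -172.99°, crossing the antimeridian.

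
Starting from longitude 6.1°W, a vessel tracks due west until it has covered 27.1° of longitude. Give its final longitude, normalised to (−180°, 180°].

Start at -6.1°; shift −27.1° → -33.2°.
-33.2° already lies in (−180°, 180°].

33.2°W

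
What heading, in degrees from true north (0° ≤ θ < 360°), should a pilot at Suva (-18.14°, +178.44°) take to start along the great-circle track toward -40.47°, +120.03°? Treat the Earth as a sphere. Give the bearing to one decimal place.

Δλ = 120.03 − 178.44 = -58.41°.
θ = atan2( sin Δλ · cos φ₂ , cos φ₁ · sin φ₂ − sin φ₁ · cos φ₂ · cos Δλ )
  = atan2(-0.64802, -0.49272) = -127.248° → normalised to [0°, 360°): 232.752°.

232.8°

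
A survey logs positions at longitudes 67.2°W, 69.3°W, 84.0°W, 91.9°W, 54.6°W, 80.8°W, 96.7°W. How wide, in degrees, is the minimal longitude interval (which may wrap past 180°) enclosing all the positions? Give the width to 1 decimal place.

Sort the longitudes: -96.7°, -91.9°, -84.0°, -80.8°, -69.3°, -67.2°, -54.6°.
Eastward gaps between consecutive values (wrapping around): 4.8°, 7.9°, 3.2°, 11.5°, 2.1°, 12.6°, 317.9°.
Largest gap = 317.9° ⇒ minimal covering band is its complement: 360° − 317.9° = 42.1°.
Band runs from -96.7° eastward to -54.6°.

42.1°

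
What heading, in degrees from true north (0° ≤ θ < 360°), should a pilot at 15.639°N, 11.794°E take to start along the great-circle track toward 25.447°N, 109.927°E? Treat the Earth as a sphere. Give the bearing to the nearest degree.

63°

Δλ = 109.927 − 11.794 = 98.133°.
θ = atan2( sin Δλ · cos φ₂ , cos φ₁ · sin φ₂ − sin φ₁ · cos φ₂ · cos Δλ )
  = atan2(0.89390, 0.44821) = 63.371° → normalised to [0°, 360°): 63.371°.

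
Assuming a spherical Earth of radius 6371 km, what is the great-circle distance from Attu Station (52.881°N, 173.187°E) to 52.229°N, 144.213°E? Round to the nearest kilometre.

Δλ = 144.213 − 173.187 = -28.974°.
Δφ = 52.229 − 52.881 = -0.652°.
a = sin²(Δφ/2) + cos φ₁ · cos φ₂ · sin²(Δλ/2) = 0.023164.
c = 2·atan2(√a, √(1−a)) = 0.30558 rad → d = 6371·c ≈ 1946.86 km.

1947 km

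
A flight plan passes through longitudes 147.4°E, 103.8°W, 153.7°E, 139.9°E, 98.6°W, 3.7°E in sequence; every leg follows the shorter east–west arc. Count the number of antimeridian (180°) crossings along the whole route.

3

Leg 1: +147.4° → -103.8°, shortest Δλ = 108.8° (east) — crosses 180°.
Leg 2: -103.8° → +153.7°, shortest Δλ = -102.5° (west) — crosses 180°.
Leg 3: +153.7° → +139.9°, shortest Δλ = -13.8° (west) — does not cross 180°.
Leg 4: +139.9° → -98.6°, shortest Δλ = 121.5° (east) — crosses 180°.
Leg 5: -98.6° → +3.7°, shortest Δλ = 102.3° (east) — does not cross 180°.
Total crossings: 3.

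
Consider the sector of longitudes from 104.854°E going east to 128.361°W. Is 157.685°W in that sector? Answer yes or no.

Band width going east from +104.854° to -128.361°: ((-128.361 − 104.854) mod 360) = 126.785°.
Offset of -157.685° east of the west edge: ((-157.685 − 104.854) mod 360) = 97.461°.
97.461° ≤ 126.785° ⇒ inside.

Yes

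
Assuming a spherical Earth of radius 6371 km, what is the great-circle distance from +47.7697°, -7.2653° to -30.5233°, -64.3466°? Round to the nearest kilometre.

10399 km

Δλ = -64.3466 − -7.2653 = -57.0813°.
Δφ = -30.5233 − 47.7697 = -78.2930°.
a = sin²(Δφ/2) + cos φ₁ · cos φ₂ · sin²(Δλ/2) = 0.530712.
c = 2·atan2(√a, √(1−a)) = 1.63226 rad → d = 6371·c ≈ 10399.12 km.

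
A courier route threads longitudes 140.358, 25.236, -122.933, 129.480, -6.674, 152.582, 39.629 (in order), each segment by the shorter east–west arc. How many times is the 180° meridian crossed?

Leg 1: +140.358° → +25.236°, shortest Δλ = -115.122° (west) — does not cross 180°.
Leg 2: +25.236° → -122.933°, shortest Δλ = -148.169° (west) — does not cross 180°.
Leg 3: -122.933° → +129.480°, shortest Δλ = -107.587° (west) — crosses 180°.
Leg 4: +129.480° → -6.674°, shortest Δλ = -136.154° (west) — does not cross 180°.
Leg 5: -6.674° → +152.582°, shortest Δλ = 159.256° (east) — does not cross 180°.
Leg 6: +152.582° → +39.629°, shortest Δλ = -112.953° (west) — does not cross 180°.
Total crossings: 1.

1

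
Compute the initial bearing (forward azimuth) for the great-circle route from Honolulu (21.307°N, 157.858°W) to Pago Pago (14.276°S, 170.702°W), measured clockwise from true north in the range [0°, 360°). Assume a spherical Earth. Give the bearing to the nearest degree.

201°

Δλ = -170.702 − -157.858 = -12.844°.
θ = atan2( sin Δλ · cos φ₂ , cos φ₁ · sin φ₂ − sin φ₁ · cos φ₂ · cos Δλ )
  = atan2(-0.21543, -0.57307) = -159.397° → normalised to [0°, 360°): 200.603°.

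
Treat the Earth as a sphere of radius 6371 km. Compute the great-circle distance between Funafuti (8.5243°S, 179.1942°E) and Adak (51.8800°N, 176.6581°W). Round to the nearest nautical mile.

Δλ = -176.6581 − 179.1942 = -355.8523°; wrapped into (−180°, 180°]: 4.1477°.
Δφ = 51.8800 − -8.5243 = 60.4043°.
a = sin²(Δφ/2) + cos φ₁ · cos φ₂ · sin²(Δλ/2) = 0.253861.
c = 2·atan2(√a, √(1−a)) = 1.05609 rad → d = 6371·c ≈ 6728.36 km ≈ 3633.02 nmi.

3633 nmi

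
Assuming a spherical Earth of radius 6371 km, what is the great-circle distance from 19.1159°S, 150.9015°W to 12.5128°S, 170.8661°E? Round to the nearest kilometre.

Δλ = 170.8661 − -150.9015 = 321.7676°; wrapped into (−180°, 180°]: -38.2324°.
Δφ = -12.5128 − -19.1159 = 6.6031°.
a = sin²(Δφ/2) + cos φ₁ · cos φ₂ · sin²(Δλ/2) = 0.102243.
c = 2·atan2(√a, √(1−a)) = 0.65094 rad → d = 6371·c ≈ 4147.13 km.

4147 km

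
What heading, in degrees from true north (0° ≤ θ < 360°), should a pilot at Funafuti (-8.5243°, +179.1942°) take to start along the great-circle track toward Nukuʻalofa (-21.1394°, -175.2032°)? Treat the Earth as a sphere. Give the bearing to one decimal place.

157.4°

Δλ = -175.2032 − 179.1942 = -354.3974°; wrapped into (−180°, 180°]: 5.6026°.
θ = atan2( sin Δλ · cos φ₂ , cos φ₁ · sin φ₂ − sin φ₁ · cos φ₂ · cos Δλ )
  = atan2(0.09106, -0.21906) = 157.429° → normalised to [0°, 360°): 157.429°.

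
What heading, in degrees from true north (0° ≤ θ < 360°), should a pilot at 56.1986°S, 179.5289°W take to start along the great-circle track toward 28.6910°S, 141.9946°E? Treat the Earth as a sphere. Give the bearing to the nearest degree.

299°

Δλ = 141.9946 − -179.5289 = 321.5235°; wrapped into (−180°, 180°]: -38.4765°.
θ = atan2( sin Δλ · cos φ₂ , cos φ₁ · sin φ₂ − sin φ₁ · cos φ₂ · cos Δλ )
  = atan2(-0.54580, 0.30359) = -60.916° → normalised to [0°, 360°): 299.084°.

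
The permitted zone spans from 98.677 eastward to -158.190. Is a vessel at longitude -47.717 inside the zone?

No

Band width going east from +98.677° to -158.190°: ((-158.190 − 98.677) mod 360) = 103.133°.
Offset of -47.717° east of the west edge: ((-47.717 − 98.677) mod 360) = 213.606°.
213.606° > 103.133° ⇒ outside.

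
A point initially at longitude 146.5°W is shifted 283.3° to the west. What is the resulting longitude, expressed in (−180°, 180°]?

Start at -146.5°; shift −283.3° → -429.8°.
-429.8° lies outside (−180°, 180°]; add 360° → -69.8°.

69.8°W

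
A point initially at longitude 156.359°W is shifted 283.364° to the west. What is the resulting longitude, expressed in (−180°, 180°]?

Start at -156.359°; shift −283.364° → -439.723°.
-439.723° lies outside (−180°, 180°]; add 360° → -79.723°.

79.723°W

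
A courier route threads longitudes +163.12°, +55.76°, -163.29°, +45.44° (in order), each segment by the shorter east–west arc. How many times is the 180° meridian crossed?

Leg 1: +163.12° → +55.76°, shortest Δλ = -107.36° (west) — does not cross 180°.
Leg 2: +55.76° → -163.29°, shortest Δλ = 140.95° (east) — crosses 180°.
Leg 3: -163.29° → +45.44°, shortest Δλ = -151.27° (west) — crosses 180°.
Total crossings: 2.

2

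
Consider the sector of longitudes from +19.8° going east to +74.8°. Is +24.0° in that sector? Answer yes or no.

Yes

Band width going east from +19.8° to +74.8°: ((74.8 − 19.8) mod 360) = 55.0°.
Offset of +24.0° east of the west edge: ((24.0 − 19.8) mod 360) = 4.2°.
4.2° ≤ 55.0° ⇒ inside.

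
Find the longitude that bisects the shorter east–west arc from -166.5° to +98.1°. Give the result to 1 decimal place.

+145.8°

Signed shortest Δλ from -166.5° to +98.1° is -95.4°.
Midpoint longitude = -166.5° + (-95.4°)/2 = -166.5° − 47.7° = -214.2°.
Normalise into (−180°, 180°]: +145.8°.
(The naïve average (-166.5 + +98.1)/2 = -34.2° is on the wrong side of the globe.)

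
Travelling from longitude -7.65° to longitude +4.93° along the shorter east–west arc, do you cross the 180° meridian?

No

Signed shortest Δλ = ((4.93 − -7.65 + 180) mod 360) − 180 = 12.58°.
Going east by 12.58° from -7.65° reaches +4.93° without touching 180°.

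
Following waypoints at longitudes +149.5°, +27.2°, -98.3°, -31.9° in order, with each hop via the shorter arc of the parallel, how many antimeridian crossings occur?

0

Leg 1: +149.5° → +27.2°, shortest Δλ = -122.3° (west) — does not cross 180°.
Leg 2: +27.2° → -98.3°, shortest Δλ = -125.5° (west) — does not cross 180°.
Leg 3: -98.3° → -31.9°, shortest Δλ = 66.4° (east) — does not cross 180°.
Total crossings: 0.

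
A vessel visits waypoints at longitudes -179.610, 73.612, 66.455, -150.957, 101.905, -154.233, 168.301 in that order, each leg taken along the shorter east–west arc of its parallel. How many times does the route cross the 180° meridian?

5

Leg 1: -179.610° → +73.612°, shortest Δλ = -106.778° (west) — crosses 180°.
Leg 2: +73.612° → +66.455°, shortest Δλ = -7.157° (west) — does not cross 180°.
Leg 3: +66.455° → -150.957°, shortest Δλ = 142.588° (east) — crosses 180°.
Leg 4: -150.957° → +101.905°, shortest Δλ = -107.138° (west) — crosses 180°.
Leg 5: +101.905° → -154.233°, shortest Δλ = 103.862° (east) — crosses 180°.
Leg 6: -154.233° → +168.301°, shortest Δλ = -37.466° (west) — crosses 180°.
Total crossings: 5.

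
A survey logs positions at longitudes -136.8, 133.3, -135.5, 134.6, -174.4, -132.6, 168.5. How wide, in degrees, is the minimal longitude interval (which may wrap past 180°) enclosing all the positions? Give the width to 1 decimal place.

94.1°

Sort the longitudes: -174.4°, -136.8°, -135.5°, -132.6°, +133.3°, +134.6°, +168.5°.
Eastward gaps between consecutive values (wrapping around): 37.6°, 1.3°, 2.9°, 265.9°, 1.3°, 33.9°, 17.1°.
Largest gap = 265.9° ⇒ minimal covering band is its complement: 360° − 265.9° = 94.1°.
Band runs from +133.3° eastward to -132.6°, crossing the antimeridian.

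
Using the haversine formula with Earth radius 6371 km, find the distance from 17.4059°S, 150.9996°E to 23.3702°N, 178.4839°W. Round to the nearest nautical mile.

3033 nmi

Δλ = -178.4839 − 150.9996 = -329.4835°; wrapped into (−180°, 180°]: 30.5165°.
Δφ = 23.3702 − -17.4059 = 40.7761°.
a = sin²(Δφ/2) + cos φ₁ · cos φ₂ · sin²(Δλ/2) = 0.182032.
c = 2·atan2(√a, √(1−a)) = 0.88157 rad → d = 6371·c ≈ 5616.51 km ≈ 3032.67 nmi.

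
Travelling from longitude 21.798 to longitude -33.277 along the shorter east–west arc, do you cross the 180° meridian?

No

Signed shortest Δλ = ((-33.277 − 21.798 + 180) mod 360) − 180 = -55.075°.
Going west by 55.075° from +21.798° reaches -33.277° without touching 180°.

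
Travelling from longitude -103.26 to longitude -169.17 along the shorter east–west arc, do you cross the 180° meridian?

No

Signed shortest Δλ = ((-169.17 − -103.26 + 180) mod 360) − 180 = -65.91°.
Going west by 65.91° from -103.26° reaches -169.17° without touching 180°.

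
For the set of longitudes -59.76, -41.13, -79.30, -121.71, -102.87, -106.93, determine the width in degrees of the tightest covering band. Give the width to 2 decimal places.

80.58°

Sort the longitudes: -121.71°, -106.93°, -102.87°, -79.30°, -59.76°, -41.13°.
Eastward gaps between consecutive values (wrapping around): 14.78°, 4.06°, 23.57°, 19.54°, 18.63°, 279.42°.
Largest gap = 279.42° ⇒ minimal covering band is its complement: 360° − 279.42° = 80.58°.
Band runs from -121.71° eastward to -41.13°.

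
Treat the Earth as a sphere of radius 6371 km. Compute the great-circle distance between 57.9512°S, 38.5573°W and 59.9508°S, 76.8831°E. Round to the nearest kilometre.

5751 km

Δλ = 76.8831 − -38.5573 = 115.4404°.
Δφ = -59.9508 − -57.9512 = -1.9996°.
a = sin²(Δφ/2) + cos φ₁ · cos φ₂ · sin²(Δλ/2) = 0.190234.
c = 2·atan2(√a, √(1−a)) = 0.90265 rad → d = 6371·c ≈ 5750.78 km.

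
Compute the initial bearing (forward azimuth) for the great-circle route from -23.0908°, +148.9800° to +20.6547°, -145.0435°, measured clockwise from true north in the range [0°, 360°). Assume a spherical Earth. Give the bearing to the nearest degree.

61°

Δλ = -145.0435 − 148.9800 = -294.0235°; wrapped into (−180°, 180°]: 65.9765°.
θ = atan2( sin Δλ · cos φ₂ , cos φ₁ · sin φ₂ − sin φ₁ · cos φ₂ · cos Δλ )
  = atan2(0.85467, 0.47388) = 60.994° → normalised to [0°, 360°): 60.994°.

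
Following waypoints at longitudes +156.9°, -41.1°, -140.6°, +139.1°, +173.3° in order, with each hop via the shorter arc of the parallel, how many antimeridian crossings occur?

Leg 1: +156.9° → -41.1°, shortest Δλ = 162.0° (east) — crosses 180°.
Leg 2: -41.1° → -140.6°, shortest Δλ = -99.5° (west) — does not cross 180°.
Leg 3: -140.6° → +139.1°, shortest Δλ = -80.3° (west) — crosses 180°.
Leg 4: +139.1° → +173.3°, shortest Δλ = 34.2° (east) — does not cross 180°.
Total crossings: 2.

2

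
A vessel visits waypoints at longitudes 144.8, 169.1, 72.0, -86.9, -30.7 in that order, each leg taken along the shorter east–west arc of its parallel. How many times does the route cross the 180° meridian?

0

Leg 1: +144.8° → +169.1°, shortest Δλ = 24.3° (east) — does not cross 180°.
Leg 2: +169.1° → +72.0°, shortest Δλ = -97.1° (west) — does not cross 180°.
Leg 3: +72.0° → -86.9°, shortest Δλ = -158.9° (west) — does not cross 180°.
Leg 4: -86.9° → -30.7°, shortest Δλ = 56.2° (east) — does not cross 180°.
Total crossings: 0.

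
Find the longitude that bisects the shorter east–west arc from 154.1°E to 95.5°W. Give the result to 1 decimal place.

Signed shortest Δλ from +154.1° to -95.5° is +110.4°.
Midpoint longitude = +154.1° + (+110.4°)/2 = +154.1° + 55.2° = +209.3°.
Normalise into (−180°, 180°]: -150.7°.
(The naïve average (+154.1 + -95.5)/2 = 29.3° is on the wrong side of the globe.)

150.7°W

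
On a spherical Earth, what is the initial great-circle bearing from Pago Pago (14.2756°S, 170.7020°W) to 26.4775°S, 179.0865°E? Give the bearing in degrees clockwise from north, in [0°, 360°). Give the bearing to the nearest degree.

216°

Δλ = 179.0865 − -170.7020 = 349.7885°; wrapped into (−180°, 180°]: -10.2115°.
θ = atan2( sin Δλ · cos φ₂ , cos φ₁ · sin φ₂ − sin φ₁ · cos φ₂ · cos Δλ )
  = atan2(-0.15869, -0.21485) = -143.551° → normalised to [0°, 360°): 216.449°.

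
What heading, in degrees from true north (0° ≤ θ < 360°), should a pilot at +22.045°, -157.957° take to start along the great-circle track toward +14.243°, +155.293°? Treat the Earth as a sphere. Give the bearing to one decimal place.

Δλ = 155.293 − -157.957 = 313.250°; wrapped into (−180°, 180°]: -46.750°.
θ = atan2( sin Δλ · cos φ₂ , cos φ₁ · sin φ₂ − sin φ₁ · cos φ₂ · cos Δλ )
  = atan2(-0.70598, -0.02122) = -91.722° → normalised to [0°, 360°): 268.278°.

268.3°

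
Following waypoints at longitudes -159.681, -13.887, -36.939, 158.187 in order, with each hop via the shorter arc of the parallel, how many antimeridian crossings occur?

Leg 1: -159.681° → -13.887°, shortest Δλ = 145.794° (east) — does not cross 180°.
Leg 2: -13.887° → -36.939°, shortest Δλ = -23.052° (west) — does not cross 180°.
Leg 3: -36.939° → +158.187°, shortest Δλ = -164.874° (west) — crosses 180°.
Total crossings: 1.

1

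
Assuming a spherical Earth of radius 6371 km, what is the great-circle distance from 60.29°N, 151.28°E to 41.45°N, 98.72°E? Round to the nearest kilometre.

Δλ = 98.72 − 151.28 = -52.56°.
Δφ = 41.45 − 60.29 = -18.84°.
a = sin²(Δφ/2) + cos φ₁ · cos φ₂ · sin²(Δλ/2) = 0.099610.
c = 2·atan2(√a, √(1−a)) = 0.64220 rad → d = 6371·c ≈ 4091.46 km.

4091 km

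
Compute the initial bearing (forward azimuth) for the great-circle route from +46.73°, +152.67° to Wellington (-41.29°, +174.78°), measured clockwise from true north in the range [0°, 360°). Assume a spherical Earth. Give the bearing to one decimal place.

163.6°

Δλ = 174.78 − 152.67 = 22.11°.
θ = atan2( sin Δλ · cos φ₂ , cos φ₁ · sin φ₂ − sin φ₁ · cos φ₂ · cos Δλ )
  = atan2(0.28281, -0.95917) = 163.572° → normalised to [0°, 360°): 163.572°.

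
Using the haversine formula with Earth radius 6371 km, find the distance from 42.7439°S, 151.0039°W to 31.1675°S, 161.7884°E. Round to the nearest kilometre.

Δλ = 161.7884 − -151.0039 = 312.7923°; wrapped into (−180°, 180°]: -47.2077°.
Δφ = -31.1675 − -42.7439 = 11.5764°.
a = sin²(Δφ/2) + cos φ₁ · cos φ₂ · sin²(Δλ/2) = 0.110920.
c = 2·atan2(√a, √(1−a)) = 0.67907 rad → d = 6371·c ≈ 4326.33 km.

4326 km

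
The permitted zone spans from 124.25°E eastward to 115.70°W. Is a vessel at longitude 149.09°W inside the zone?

Yes

Band width going east from +124.25° to -115.70°: ((-115.70 − 124.25) mod 360) = 120.05°.
Offset of -149.09° east of the west edge: ((-149.09 − 124.25) mod 360) = 86.66°.
86.66° ≤ 120.05° ⇒ inside.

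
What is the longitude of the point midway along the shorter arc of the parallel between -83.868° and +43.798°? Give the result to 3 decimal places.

-20.035°

Signed shortest Δλ from -83.868° to +43.798° is +127.666°.
Midpoint longitude = -83.868° + (+127.666°)/2 = -83.868° + 63.833° = -20.035°.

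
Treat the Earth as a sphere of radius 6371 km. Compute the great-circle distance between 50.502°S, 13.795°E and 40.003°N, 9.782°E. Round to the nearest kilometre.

Δλ = 9.782 − 13.795 = -4.013°.
Δφ = 40.003 − -50.502 = 90.505°.
a = sin²(Δφ/2) + cos φ₁ · cos φ₂ · sin²(Δλ/2) = 0.505004.
c = 2·atan2(√a, √(1−a)) = 1.58080 rad → d = 6371·c ≈ 10071.31 km.

10071 km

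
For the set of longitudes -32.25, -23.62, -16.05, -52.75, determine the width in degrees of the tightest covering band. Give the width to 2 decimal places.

Sort the longitudes: -52.75°, -32.25°, -23.62°, -16.05°.
Eastward gaps between consecutive values (wrapping around): 20.50°, 8.63°, 7.57°, 323.30°.
Largest gap = 323.30° ⇒ minimal covering band is its complement: 360° − 323.30° = 36.70°.
Band runs from -52.75° eastward to -16.05°.

36.70°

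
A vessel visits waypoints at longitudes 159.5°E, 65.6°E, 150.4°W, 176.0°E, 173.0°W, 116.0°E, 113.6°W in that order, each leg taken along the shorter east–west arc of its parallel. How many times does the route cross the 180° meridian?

5

Leg 1: +159.5° → +65.6°, shortest Δλ = -93.9° (west) — does not cross 180°.
Leg 2: +65.6° → -150.4°, shortest Δλ = 144.0° (east) — crosses 180°.
Leg 3: -150.4° → +176.0°, shortest Δλ = -33.6° (west) — crosses 180°.
Leg 4: +176.0° → -173.0°, shortest Δλ = 11.0° (east) — crosses 180°.
Leg 5: -173.0° → +116.0°, shortest Δλ = -71.0° (west) — crosses 180°.
Leg 6: +116.0° → -113.6°, shortest Δλ = 130.4° (east) — crosses 180°.
Total crossings: 5.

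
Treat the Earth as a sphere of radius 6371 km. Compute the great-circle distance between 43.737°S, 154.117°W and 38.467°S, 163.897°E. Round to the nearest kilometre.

Δλ = 163.897 − -154.117 = 318.014°; wrapped into (−180°, 180°]: -41.986°.
Δφ = -38.467 − -43.737 = 5.270°.
a = sin²(Δφ/2) + cos φ₁ · cos φ₂ · sin²(Δλ/2) = 0.074720.
c = 2·atan2(√a, √(1−a)) = 0.55375 rad → d = 6371·c ≈ 3527.92 km.

3528 km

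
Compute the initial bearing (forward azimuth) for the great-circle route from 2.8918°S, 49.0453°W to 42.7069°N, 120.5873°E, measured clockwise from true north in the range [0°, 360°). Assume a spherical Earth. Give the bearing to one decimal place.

Δλ = 120.5873 − -49.0453 = 169.6326°.
θ = atan2( sin Δλ · cos φ₂ , cos φ₁ · sin φ₂ − sin φ₁ · cos φ₂ · cos Δλ )
  = atan2(0.13224, 0.64092) = 11.658° → normalised to [0°, 360°): 11.658°.

11.7°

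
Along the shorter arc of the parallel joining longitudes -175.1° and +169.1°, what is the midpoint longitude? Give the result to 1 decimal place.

+177.0°

Signed shortest Δλ from -175.1° to +169.1° is -15.8°.
Midpoint longitude = -175.1° + (-15.8°)/2 = -175.1° − 7.9° = -183.0°.
Normalise into (−180°, 180°]: +177.0°.
(The naïve average (-175.1 + +169.1)/2 = -3.0° is on the wrong side of the globe.)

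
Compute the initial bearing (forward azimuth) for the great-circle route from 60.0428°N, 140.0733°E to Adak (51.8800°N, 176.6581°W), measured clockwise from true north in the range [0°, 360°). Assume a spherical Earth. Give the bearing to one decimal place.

89.5°

Δλ = -176.6581 − 140.0733 = -316.7314°; wrapped into (−180°, 180°]: 43.2686°.
θ = atan2( sin Δλ · cos φ₂ , cos φ₁ · sin φ₂ − sin φ₁ · cos φ₂ · cos Δλ )
  = atan2(0.42312, 0.00341) = 89.538° → normalised to [0°, 360°): 89.538°.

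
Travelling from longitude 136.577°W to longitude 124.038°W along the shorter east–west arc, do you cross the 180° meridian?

Signed shortest Δλ = ((-124.038 − -136.577 + 180) mod 360) − 180 = 12.539°.
Going east by 12.539° from -136.577° reaches -124.038° without touching 180°.

No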